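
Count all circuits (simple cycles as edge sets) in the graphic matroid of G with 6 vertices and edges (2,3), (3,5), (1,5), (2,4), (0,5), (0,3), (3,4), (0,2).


A circuit in a graphic matroid = edge set of a simple cycle.
G has 6 vertices and 8 edges.
Enumerating all minimal edge subsets forming cycles...
Total circuits found: 6.

6


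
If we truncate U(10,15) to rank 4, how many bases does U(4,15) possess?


Truncating U(10,15) to rank 4 gives U(4,15).
Bases of U(4,15) are all 4-element subsets of 15 elements.
Number of bases = C(15,4) = 15! / (4! * 11!) = 1365.

1365


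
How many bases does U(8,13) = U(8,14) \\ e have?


Deleting e from U(8,14) gives U(8,13) since n > r.
Bases of U(8,13) = C(13,8) = 1287.

1287


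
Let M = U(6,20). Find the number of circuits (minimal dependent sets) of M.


In U(6,20), circuits are the (7)-element subsets.
Any set of 7 elements is dependent, and removing any one element gives
an independent set of size 6, so it is a minimal dependent set.
Number of circuits = C(20,7) = 77520.

77520


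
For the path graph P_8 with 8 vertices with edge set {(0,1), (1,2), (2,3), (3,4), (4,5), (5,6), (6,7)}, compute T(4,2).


A path on 8 vertices is a tree with 7 edges.
T(x,y) = x^(7) for any tree.
T(4,2) = 4^7 = 16384.

16384


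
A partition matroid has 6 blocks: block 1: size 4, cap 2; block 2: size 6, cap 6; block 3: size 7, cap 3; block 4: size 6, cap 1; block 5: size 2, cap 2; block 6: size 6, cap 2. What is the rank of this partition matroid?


Rank of a partition matroid = sum of min(|Si|, ci) for each block.
= min(4,2) + min(6,6) + min(7,3) + min(6,1) + min(2,2) + min(6,2)
= 2 + 6 + 3 + 1 + 2 + 2
= 16.

16


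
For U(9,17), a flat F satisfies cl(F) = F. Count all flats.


Flats of U(9,17): every subset of size < 9 is a flat, plus E itself.
Count = (17 choose 0) + (17 choose 1) + (17 choose 2) + (17 choose 3) + (17 choose 4) + (17 choose 5) + (17 choose 6) + (17 choose 7) + (17 choose 8) + 1
     = 1 + 17 + 136 + 680 + 2380 + 6188 + 12376 + 19448 + 24310 + 1
     = 65537.

65537


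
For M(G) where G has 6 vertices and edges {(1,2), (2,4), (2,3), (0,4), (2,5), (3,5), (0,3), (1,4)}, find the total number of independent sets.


An independent set in a graphic matroid is an acyclic edge subset.
G has 6 vertices and 8 edges.
Enumerate all 2^8 = 256 subsets, checking for acyclicity.
Total independent sets = 180.

180


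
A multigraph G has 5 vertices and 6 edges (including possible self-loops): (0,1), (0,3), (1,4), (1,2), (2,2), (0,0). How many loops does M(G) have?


In a graphic matroid, a loop is a self-loop edge (u,u) with rank 0.
Examining all 6 edges for self-loops...
Self-loops found: (2,2), (0,0)
Number of loops = 2.

2


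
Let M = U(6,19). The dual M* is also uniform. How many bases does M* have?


The dual of U(r,n) is U(n-r, n) = U(13,19).
Bases of U(13,19) are all (13)-element subsets.
|B(M*)| = C(19,13) = 27132.

27132


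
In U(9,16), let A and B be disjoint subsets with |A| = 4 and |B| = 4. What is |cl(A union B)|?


|A union B| = 4 + 4 = 8 (disjoint).
In U(9,16), cl(S) = S if |S| < 9, else cl(S) = E.
Since 8 < 9, cl(A union B) = A union B.
|cl(A union B)| = 8.

8


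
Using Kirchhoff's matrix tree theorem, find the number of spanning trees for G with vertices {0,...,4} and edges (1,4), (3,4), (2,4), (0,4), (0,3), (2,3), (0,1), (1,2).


By Kirchhoff's matrix tree theorem, the number of spanning trees equals
the determinant of any cofactor of the Laplacian matrix L.
G has 5 vertices and 8 edges.
Computing the (4 x 4) cofactor determinant gives 45.

45


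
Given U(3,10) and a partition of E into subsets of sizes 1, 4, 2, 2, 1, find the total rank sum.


r(Ai) = min(|Ai|, 3) for each part.
Sum = min(1,3) + min(4,3) + min(2,3) + min(2,3) + min(1,3)
    = 1 + 3 + 2 + 2 + 1
    = 9.

9


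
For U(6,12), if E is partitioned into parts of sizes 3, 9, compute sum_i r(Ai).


r(Ai) = min(|Ai|, 6) for each part.
Sum = min(3,6) + min(9,6)
    = 3 + 6
    = 9.

9


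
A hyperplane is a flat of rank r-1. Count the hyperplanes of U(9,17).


Hyperplanes of U(9,17) are flats of rank 8.
In a uniform matroid, these are exactly the (8)-element subsets.
Count = C(17,8) = 17! / (8! * 9!) = 24310.

24310


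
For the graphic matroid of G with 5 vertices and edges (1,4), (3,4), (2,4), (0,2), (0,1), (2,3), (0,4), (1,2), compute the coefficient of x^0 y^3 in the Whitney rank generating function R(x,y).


R(x,y) = sum over A in 2^E of x^(r(E)-r(A)) * y^(|A|-r(A)).
G has 5 vertices, 8 edges. r(E) = 4.
Enumerate all 2^8 = 256 subsets.
Count subsets with r(E)-r(A)=0 and |A|-r(A)=3: 8.

8


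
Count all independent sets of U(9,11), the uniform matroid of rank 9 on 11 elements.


Independent sets of U(9,11) are all subsets of size <= 9.
Count = (11 choose 0) + (11 choose 1) + (11 choose 2) + (11 choose 3) + (11 choose 4) + (11 choose 5) + (11 choose 6) + (11 choose 7) + (11 choose 8) + (11 choose 9)
     = 1 + 11 + 55 + 165 + 330 + 462 + 462 + 330 + 165 + 55
     = 2036.

2036


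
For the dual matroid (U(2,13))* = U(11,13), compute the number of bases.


The dual of U(r,n) is U(n-r, n) = U(11,13).
Bases of U(11,13) are all (11)-element subsets.
|B(M*)| = (13 choose 11) = 78.

78


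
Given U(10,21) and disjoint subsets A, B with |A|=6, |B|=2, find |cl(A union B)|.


|A union B| = 6 + 2 = 8 (disjoint).
In U(10,21), cl(S) = S if |S| < 10, else cl(S) = E.
Since 8 < 10, cl(A union B) = A union B.
|cl(A union B)| = 8.

8


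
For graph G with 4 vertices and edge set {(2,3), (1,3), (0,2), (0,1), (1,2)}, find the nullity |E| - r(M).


Cycle rank (nullity) = |E| - r(M) = |E| - (|V| - c).
|E| = 5, |V| = 4, c = 1.
Nullity = 5 - (4 - 1) = 5 - 3 = 2.

2


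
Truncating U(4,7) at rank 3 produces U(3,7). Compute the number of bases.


Truncating U(4,7) to rank 3 gives U(3,7).
Bases of U(3,7) are all 3-element subsets of 7 elements.
Number of bases = C(7,3) = 7! / (3! * 4!) = 35.

35


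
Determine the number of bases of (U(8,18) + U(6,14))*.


(M1+M2)* = M1* + M2*.
M1* = U(10,18), bases: C(18,10) = 43758.
M2* = U(8,14), bases: C(14,8) = 3003.
|B(M*)| = 43758 * 3003 = 131405274.

131405274


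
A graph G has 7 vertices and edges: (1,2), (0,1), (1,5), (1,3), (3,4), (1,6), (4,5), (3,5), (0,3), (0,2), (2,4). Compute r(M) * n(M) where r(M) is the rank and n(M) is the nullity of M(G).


r(M) = |V| - c = 7 - 1 = 6.
nullity = |E| - r(M) = 11 - 6 = 5.
Product = 6 * 5 = 30.

30


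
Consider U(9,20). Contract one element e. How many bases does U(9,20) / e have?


Contracting e from U(9,20) gives U(8,19).
Bases of U(8,19) = C(19,8) = 75582.

75582


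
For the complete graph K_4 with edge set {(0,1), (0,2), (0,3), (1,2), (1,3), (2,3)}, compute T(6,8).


T(K_4; x,y) = x^3 + 3x^2 + 4xy + 2x + y^3 + 3y^2 + 2y.
Substituting x=6, y=8:
= 216 + 108 + 192 + 12 + 512 + 192 + 16
= 1248.

1248


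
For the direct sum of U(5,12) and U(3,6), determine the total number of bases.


Bases of a direct sum M1 + M2: |B| = |B(M1)| * |B(M2)|.
|B(U(5,12))| = C(12,5) = 792.
|B(U(3,6))| = C(6,3) = 20.
Total bases = 792 * 20 = 15840.

15840


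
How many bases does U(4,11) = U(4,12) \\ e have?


Deleting e from U(4,12) gives U(4,11) since n > r.
Bases of U(4,11) = (11 choose 4) = 330.

330


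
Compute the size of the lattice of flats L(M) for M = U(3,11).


Flats of U(3,11): every subset of size < 3 is a flat, plus E itself.
Count = C(11,0) + C(11,1) + C(11,2) + 1
     = 1 + 11 + 55 + 1
     = 68.

68


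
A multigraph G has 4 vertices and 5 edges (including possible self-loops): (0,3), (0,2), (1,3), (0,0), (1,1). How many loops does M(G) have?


In a graphic matroid, a loop is a self-loop edge (u,u) with rank 0.
Examining all 5 edges for self-loops...
Self-loops found: (0,0), (1,1)
Number of loops = 2.

2


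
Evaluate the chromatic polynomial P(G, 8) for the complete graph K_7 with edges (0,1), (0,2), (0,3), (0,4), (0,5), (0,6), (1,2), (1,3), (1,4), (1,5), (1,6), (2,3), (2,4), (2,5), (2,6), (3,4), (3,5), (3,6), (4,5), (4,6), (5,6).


P(K_7, k) = k(k-1)(k-2)...(k-6).
P(8) = (8) * (7) * (6) * (5) * (4) * (3) * (2) = 40320.

40320


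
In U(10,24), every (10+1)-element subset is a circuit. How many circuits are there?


In U(10,24), circuits are the (11)-element subsets.
Any set of 11 elements is dependent, and removing any one element gives
an independent set of size 10, so it is a minimal dependent set.
Number of circuits = C(24,11) = 24! / (11! * 13!) = 2496144.

2496144


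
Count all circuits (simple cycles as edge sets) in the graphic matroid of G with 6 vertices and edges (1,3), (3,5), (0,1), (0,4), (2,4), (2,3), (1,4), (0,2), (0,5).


A circuit in a graphic matroid = edge set of a simple cycle.
G has 6 vertices and 9 edges.
Enumerating all minimal edge subsets forming cycles...
Total circuits found: 13.

13


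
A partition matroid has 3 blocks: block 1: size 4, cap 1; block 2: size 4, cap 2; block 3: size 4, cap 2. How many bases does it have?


A basis picks exactly ci elements from block i.
Number of bases = product of C(|Si|, ci).
= C(4,1) * C(4,2) * C(4,2)
= 4 * 6 * 6
= 144.

144


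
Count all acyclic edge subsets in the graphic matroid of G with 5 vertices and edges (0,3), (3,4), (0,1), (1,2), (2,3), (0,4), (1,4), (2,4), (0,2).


An independent set in a graphic matroid is an acyclic edge subset.
G has 5 vertices and 9 edges.
Enumerate all 2^9 = 512 subsets, checking for acyclicity.
Total independent sets = 198.

198


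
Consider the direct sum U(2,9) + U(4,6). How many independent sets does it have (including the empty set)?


For a direct sum, |I(M1+M2)| = |I(M1)| * |I(M2)|.
|I(U(2,9))| = sum C(9,k) for k=0..2 = 46.
|I(U(4,6))| = sum C(6,k) for k=0..4 = 57.
Total = 46 * 57 = 2622.

2622


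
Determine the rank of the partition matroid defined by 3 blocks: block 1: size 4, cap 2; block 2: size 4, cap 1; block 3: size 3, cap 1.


Rank of a partition matroid = sum of min(|Si|, ci) for each block.
= min(4,2) + min(4,1) + min(3,1)
= 2 + 1 + 1
= 4.

4


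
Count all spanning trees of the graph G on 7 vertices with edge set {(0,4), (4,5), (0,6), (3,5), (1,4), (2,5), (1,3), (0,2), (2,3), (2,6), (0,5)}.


By Kirchhoff's matrix tree theorem, the number of spanning trees equals
the determinant of any cofactor of the Laplacian matrix L.
G has 7 vertices and 11 edges.
Computing the (6 x 6) cofactor determinant gives 168.

168


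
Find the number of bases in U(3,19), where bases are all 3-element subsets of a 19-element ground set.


Bases of U(3,19) are all 3-element subsets of the 19-element ground set.
Number of bases = C(19,3).
(19 choose 3) = 969.

969


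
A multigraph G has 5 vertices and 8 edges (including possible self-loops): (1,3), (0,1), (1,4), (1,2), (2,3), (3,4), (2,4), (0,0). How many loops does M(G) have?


In a graphic matroid, a loop is a self-loop edge (u,u) with rank 0.
Examining all 8 edges for self-loops...
Self-loops found: (0,0)
Number of loops = 1.

1


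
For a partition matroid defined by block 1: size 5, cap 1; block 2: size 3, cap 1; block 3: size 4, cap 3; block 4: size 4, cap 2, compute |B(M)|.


A basis picks exactly ci elements from block i.
Number of bases = product of C(|Si|, ci).
= C(5,1) * C(3,1) * C(4,3) * C(4,2)
= 5 * 3 * 4 * 6
= 360.

360


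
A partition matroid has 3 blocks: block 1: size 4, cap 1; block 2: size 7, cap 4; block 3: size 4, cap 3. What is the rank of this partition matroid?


Rank of a partition matroid = sum of min(|Si|, ci) for each block.
= min(4,1) + min(7,4) + min(4,3)
= 1 + 4 + 3
= 8.

8


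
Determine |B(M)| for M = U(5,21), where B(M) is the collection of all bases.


Bases of U(5,21) are all 5-element subsets of the 21-element ground set.
Number of bases = C(21,5).
(21 choose 5) = 20349.

20349


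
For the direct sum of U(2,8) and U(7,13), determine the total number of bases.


Bases of a direct sum M1 + M2: |B| = |B(M1)| * |B(M2)|.
|B(U(2,8))| = C(8,2) = 28.
|B(U(7,13))| = C(13,7) = 1716.
Total bases = 28 * 1716 = 48048.

48048


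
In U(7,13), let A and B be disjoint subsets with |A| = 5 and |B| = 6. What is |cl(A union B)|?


|A union B| = 5 + 6 = 11 (disjoint).
In U(7,13), cl(S) = S if |S| < 7, else cl(S) = E.
Since 11 >= 7, cl(A union B) = E.
|cl(A union B)| = 13.

13


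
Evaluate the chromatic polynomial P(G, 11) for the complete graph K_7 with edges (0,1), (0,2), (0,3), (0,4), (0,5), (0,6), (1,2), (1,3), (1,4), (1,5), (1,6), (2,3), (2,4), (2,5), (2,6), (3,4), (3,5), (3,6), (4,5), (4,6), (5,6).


P(K_7, k) = k(k-1)(k-2)...(k-6).
P(11) = (11) * (10) * (9) * (8) * (7) * (6) * (5) = 1663200.

1663200


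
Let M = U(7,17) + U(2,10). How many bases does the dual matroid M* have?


(M1+M2)* = M1* + M2*.
M1* = U(10,17), bases: C(17,10) = 19448.
M2* = U(8,10), bases: C(10,8) = 45.
|B(M*)| = 19448 * 45 = 875160.

875160


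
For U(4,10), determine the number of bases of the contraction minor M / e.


Contracting e from U(4,10) gives U(3,9).
Bases of U(3,9) = C(9,3) = 9! / (3! * 6!) = 84.

84


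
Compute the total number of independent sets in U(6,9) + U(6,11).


For a direct sum, |I(M1+M2)| = |I(M1)| * |I(M2)|.
|I(U(6,9))| = sum C(9,k) for k=0..6 = 466.
|I(U(6,11))| = sum C(11,k) for k=0..6 = 1486.
Total = 466 * 1486 = 692476.

692476


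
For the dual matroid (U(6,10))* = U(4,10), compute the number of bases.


The dual of U(r,n) is U(n-r, n) = U(4,10).
Bases of U(4,10) are all (4)-element subsets.
|B(M*)| = (10 choose 4) = 210.

210


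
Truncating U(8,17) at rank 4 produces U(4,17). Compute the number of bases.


Truncating U(8,17) to rank 4 gives U(4,17).
Bases of U(4,17) are all 4-element subsets of 17 elements.
Number of bases = C(17,4) = 17! / (4! * 13!) = 2380.

2380


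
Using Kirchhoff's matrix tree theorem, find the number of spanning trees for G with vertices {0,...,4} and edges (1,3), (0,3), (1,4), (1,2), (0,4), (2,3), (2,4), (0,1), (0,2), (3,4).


By Kirchhoff's matrix tree theorem, the number of spanning trees equals
the determinant of any cofactor of the Laplacian matrix L.
G has 5 vertices and 10 edges.
Computing the (4 x 4) cofactor determinant gives 125.

125


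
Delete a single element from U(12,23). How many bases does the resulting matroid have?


Deleting e from U(12,23) gives U(12,22) since n > r.
Bases of U(12,22) = C(22,12) = 646646.

646646


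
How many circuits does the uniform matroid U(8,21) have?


In U(8,21), circuits are the (9)-element subsets.
Any set of 9 elements is dependent, and removing any one element gives
an independent set of size 8, so it is a minimal dependent set.
Number of circuits = (21 choose 9) = 293930.

293930


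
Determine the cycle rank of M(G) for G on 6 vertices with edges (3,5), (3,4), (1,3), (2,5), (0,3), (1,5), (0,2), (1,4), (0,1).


Cycle rank (nullity) = |E| - r(M) = |E| - (|V| - c).
|E| = 9, |V| = 6, c = 1.
Nullity = 9 - (6 - 1) = 9 - 5 = 4.

4


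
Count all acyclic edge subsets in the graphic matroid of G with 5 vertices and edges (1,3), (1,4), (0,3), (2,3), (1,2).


An independent set in a graphic matroid is an acyclic edge subset.
G has 5 vertices and 5 edges.
Enumerate all 2^5 = 32 subsets, checking for acyclicity.
Total independent sets = 28.

28


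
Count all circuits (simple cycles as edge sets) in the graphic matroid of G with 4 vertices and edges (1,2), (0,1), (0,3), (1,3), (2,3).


A circuit in a graphic matroid = edge set of a simple cycle.
G has 4 vertices and 5 edges.
Enumerating all minimal edge subsets forming cycles...
Total circuits found: 3.

3


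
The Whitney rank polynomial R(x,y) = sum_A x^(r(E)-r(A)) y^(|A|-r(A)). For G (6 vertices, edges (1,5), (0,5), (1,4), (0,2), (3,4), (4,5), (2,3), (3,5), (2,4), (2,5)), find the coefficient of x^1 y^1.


R(x,y) = sum over A in 2^E of x^(r(E)-r(A)) * y^(|A|-r(A)).
G has 6 vertices, 10 edges. r(E) = 5.
Enumerate all 2^10 = 1024 subsets.
Count subsets with r(E)-r(A)=1 and |A|-r(A)=1: 143.

143


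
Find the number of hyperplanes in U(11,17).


Hyperplanes of U(11,17) are flats of rank 10.
In a uniform matroid, these are exactly the (10)-element subsets.
Count = (17 choose 10) = 19448.

19448


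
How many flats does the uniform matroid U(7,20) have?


Flats of U(7,20): every subset of size < 7 is a flat, plus E itself.
Count = C(20,0) + C(20,1) + C(20,2) + C(20,3) + C(20,4) + C(20,5) + C(20,6) + 1
     = 1 + 20 + 190 + 1140 + 4845 + 15504 + 38760 + 1
     = 60461.

60461


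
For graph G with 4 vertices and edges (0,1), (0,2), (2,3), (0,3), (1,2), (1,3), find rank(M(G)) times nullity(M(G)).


r(M) = |V| - c = 4 - 1 = 3.
nullity = |E| - r(M) = 6 - 3 = 3.
Product = 3 * 3 = 9.

9


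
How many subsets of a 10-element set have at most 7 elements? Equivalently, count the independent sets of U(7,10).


Independent sets of U(7,10) are all subsets of size <= 7.
Count = (10 choose 0) + (10 choose 1) + (10 choose 2) + (10 choose 3) + (10 choose 4) + (10 choose 5) + (10 choose 6) + (10 choose 7)
     = 1 + 10 + 45 + 120 + 210 + 252 + 210 + 120
     = 968.

968


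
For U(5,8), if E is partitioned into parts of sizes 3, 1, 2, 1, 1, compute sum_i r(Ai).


r(Ai) = min(|Ai|, 5) for each part.
Sum = min(3,5) + min(1,5) + min(2,5) + min(1,5) + min(1,5)
    = 3 + 1 + 2 + 1 + 1
    = 8.

8


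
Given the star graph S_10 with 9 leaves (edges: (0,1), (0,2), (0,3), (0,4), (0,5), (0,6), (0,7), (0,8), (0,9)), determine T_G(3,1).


A star on 10 vertices is a tree with 9 edges.
T(x,y) = x^(9) for any tree.
T(3,1) = 3^9 = 19683.

19683


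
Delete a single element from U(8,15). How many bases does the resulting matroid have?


Deleting e from U(8,15) gives U(8,14) since n > r.
Bases of U(8,14) = C(14,8) = 14! / (8! * 6!) = 3003.

3003


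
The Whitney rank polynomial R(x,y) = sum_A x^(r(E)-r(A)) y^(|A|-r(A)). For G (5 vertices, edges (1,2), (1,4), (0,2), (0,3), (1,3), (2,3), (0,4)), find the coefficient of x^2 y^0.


R(x,y) = sum over A in 2^E of x^(r(E)-r(A)) * y^(|A|-r(A)).
G has 5 vertices, 7 edges. r(E) = 4.
Enumerate all 2^7 = 128 subsets.
Count subsets with r(E)-r(A)=2 and |A|-r(A)=0: 21.

21


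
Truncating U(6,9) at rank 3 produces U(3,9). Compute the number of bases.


Truncating U(6,9) to rank 3 gives U(3,9).
Bases of U(3,9) are all 3-element subsets of 9 elements.
Number of bases = C(9,3) = 9! / (3! * 6!) = 84.

84


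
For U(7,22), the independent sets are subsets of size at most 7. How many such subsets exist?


Independent sets of U(7,22) are all subsets of size <= 7.
Count = (22 choose 0) + (22 choose 1) + (22 choose 2) + (22 choose 3) + (22 choose 4) + (22 choose 5) + (22 choose 6) + (22 choose 7)
     = 1 + 22 + 231 + 1540 + 7315 + 26334 + 74613 + 170544
     = 280600.

280600


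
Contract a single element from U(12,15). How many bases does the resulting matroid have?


Contracting e from U(12,15) gives U(11,14).
Bases of U(11,14) = C(14,11) = 14! / (11! * 3!) = 364.

364


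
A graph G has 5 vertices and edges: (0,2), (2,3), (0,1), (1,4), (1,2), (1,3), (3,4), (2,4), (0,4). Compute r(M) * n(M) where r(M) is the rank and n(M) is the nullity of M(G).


r(M) = |V| - c = 5 - 1 = 4.
nullity = |E| - r(M) = 9 - 4 = 5.
Product = 4 * 5 = 20.

20


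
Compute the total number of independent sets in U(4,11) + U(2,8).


For a direct sum, |I(M1+M2)| = |I(M1)| * |I(M2)|.
|I(U(4,11))| = sum C(11,k) for k=0..4 = 562.
|I(U(2,8))| = sum C(8,k) for k=0..2 = 37.
Total = 562 * 37 = 20794.

20794


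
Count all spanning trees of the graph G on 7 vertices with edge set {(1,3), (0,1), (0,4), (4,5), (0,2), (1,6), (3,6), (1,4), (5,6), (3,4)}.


By Kirchhoff's matrix tree theorem, the number of spanning trees equals
the determinant of any cofactor of the Laplacian matrix L.
G has 7 vertices and 10 edges.
Computing the (6 x 6) cofactor determinant gives 61.

61


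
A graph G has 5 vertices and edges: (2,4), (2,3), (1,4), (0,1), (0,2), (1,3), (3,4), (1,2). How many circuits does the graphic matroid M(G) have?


A circuit in a graphic matroid = edge set of a simple cycle.
G has 5 vertices and 8 edges.
Enumerating all minimal edge subsets forming cycles...
Total circuits found: 12.

12


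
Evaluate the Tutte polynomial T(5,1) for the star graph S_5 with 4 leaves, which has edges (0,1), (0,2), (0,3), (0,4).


A star on 5 vertices is a tree with 4 edges.
T(x,y) = x^(4) for any tree.
T(5,1) = 5^4 = 625.

625


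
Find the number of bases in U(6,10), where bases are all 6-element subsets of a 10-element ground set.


Bases of U(6,10) are all 6-element subsets of the 10-element ground set.
Number of bases = C(10,6).
C(10,6) = 10! / (6! * 4!) = 210.

210


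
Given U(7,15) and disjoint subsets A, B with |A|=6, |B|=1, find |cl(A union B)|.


|A union B| = 6 + 1 = 7 (disjoint).
In U(7,15), cl(S) = S if |S| < 7, else cl(S) = E.
Since 7 >= 7, cl(A union B) = E.
|cl(A union B)| = 15.

15


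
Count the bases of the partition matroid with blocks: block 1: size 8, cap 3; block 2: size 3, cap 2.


A basis picks exactly ci elements from block i.
Number of bases = product of C(|Si|, ci).
= C(8,3) * C(3,2)
= 56 * 3
= 168.

168


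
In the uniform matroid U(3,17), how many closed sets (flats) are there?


Flats of U(3,17): every subset of size < 3 is a flat, plus E itself.
Count = C(17,0) + C(17,1) + C(17,2) + 1
     = 1 + 17 + 136 + 1
     = 155.

155


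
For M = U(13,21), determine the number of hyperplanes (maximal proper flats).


Hyperplanes of U(13,21) are flats of rank 12.
In a uniform matroid, these are exactly the (12)-element subsets.
Count = C(21,12) = 293930.

293930


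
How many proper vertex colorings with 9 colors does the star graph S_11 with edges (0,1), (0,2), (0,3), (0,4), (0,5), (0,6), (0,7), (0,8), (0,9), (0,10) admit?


P(tree, k) = k * (k-1)^(10) for any tree on 11 vertices.
P(9) = 9 * 8^10 = 9 * 1073741824 = 9663676416.

9663676416


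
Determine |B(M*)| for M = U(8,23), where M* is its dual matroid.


The dual of U(r,n) is U(n-r, n) = U(15,23).
Bases of U(15,23) are all (15)-element subsets.
|B(M*)| = C(23,15) = 23! / (15! * 8!) = 490314.

490314


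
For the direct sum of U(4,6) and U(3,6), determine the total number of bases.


Bases of a direct sum M1 + M2: |B| = |B(M1)| * |B(M2)|.
|B(U(4,6))| = C(6,4) = 15.
|B(U(3,6))| = C(6,3) = 20.
Total bases = 15 * 20 = 300.

300


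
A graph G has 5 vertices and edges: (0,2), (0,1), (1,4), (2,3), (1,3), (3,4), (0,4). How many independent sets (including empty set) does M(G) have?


An independent set in a graphic matroid is an acyclic edge subset.
G has 5 vertices and 7 edges.
Enumerate all 2^7 = 128 subsets, checking for acyclicity.
Total independent sets = 86.

86


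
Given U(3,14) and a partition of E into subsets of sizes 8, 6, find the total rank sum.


r(Ai) = min(|Ai|, 3) for each part.
Sum = min(8,3) + min(6,3)
    = 3 + 3
    = 6.

6


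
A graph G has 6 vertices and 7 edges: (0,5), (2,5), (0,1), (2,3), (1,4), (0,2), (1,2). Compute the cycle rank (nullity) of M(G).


Cycle rank (nullity) = |E| - r(M) = |E| - (|V| - c).
|E| = 7, |V| = 6, c = 1.
Nullity = 7 - (6 - 1) = 7 - 5 = 2.

2


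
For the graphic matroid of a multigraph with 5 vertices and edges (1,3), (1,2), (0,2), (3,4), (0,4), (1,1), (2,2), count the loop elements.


In a graphic matroid, a loop is a self-loop edge (u,u) with rank 0.
Examining all 7 edges for self-loops...
Self-loops found: (1,1), (2,2)
Number of loops = 2.

2


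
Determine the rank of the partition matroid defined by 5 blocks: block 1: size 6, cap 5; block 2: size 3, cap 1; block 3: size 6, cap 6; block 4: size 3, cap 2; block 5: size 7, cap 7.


Rank of a partition matroid = sum of min(|Si|, ci) for each block.
= min(6,5) + min(3,1) + min(6,6) + min(3,2) + min(7,7)
= 5 + 1 + 6 + 2 + 7
= 21.

21


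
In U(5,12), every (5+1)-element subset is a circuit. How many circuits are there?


In U(5,12), circuits are the (6)-element subsets.
Any set of 6 elements is dependent, and removing any one element gives
an independent set of size 5, so it is a minimal dependent set.
Number of circuits = (12 choose 6) = 924.

924


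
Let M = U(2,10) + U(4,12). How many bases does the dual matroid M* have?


(M1+M2)* = M1* + M2*.
M1* = U(8,10), bases: C(10,8) = 45.
M2* = U(8,12), bases: C(12,8) = 495.
|B(M*)| = 45 * 495 = 22275.

22275


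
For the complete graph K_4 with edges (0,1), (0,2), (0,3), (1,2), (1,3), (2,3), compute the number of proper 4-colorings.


P(K_4, k) = k(k-1)(k-2)...(k-3).
P(4) = (4) * (3) * (2) * (1) = 24.

24


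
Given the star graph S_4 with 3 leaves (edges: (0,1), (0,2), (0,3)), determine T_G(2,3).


A star on 4 vertices is a tree with 3 edges.
T(x,y) = x^(3) for any tree.
T(2,3) = 2^3 = 8.

8


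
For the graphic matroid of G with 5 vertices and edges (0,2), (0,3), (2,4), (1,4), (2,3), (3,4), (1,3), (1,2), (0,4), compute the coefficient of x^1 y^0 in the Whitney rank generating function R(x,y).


R(x,y) = sum over A in 2^E of x^(r(E)-r(A)) * y^(|A|-r(A)).
G has 5 vertices, 9 edges. r(E) = 4.
Enumerate all 2^9 = 512 subsets.
Count subsets with r(E)-r(A)=1 and |A|-r(A)=0: 77.

77


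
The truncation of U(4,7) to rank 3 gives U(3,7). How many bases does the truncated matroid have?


Truncating U(4,7) to rank 3 gives U(3,7).
Bases of U(3,7) are all 3-element subsets of 7 elements.
Number of bases = C(7,3) = 7! / (3! * 4!) = 35.

35


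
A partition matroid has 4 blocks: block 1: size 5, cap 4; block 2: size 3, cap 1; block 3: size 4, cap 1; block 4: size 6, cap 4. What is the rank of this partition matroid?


Rank of a partition matroid = sum of min(|Si|, ci) for each block.
= min(5,4) + min(3,1) + min(4,1) + min(6,4)
= 4 + 1 + 1 + 4
= 10.

10


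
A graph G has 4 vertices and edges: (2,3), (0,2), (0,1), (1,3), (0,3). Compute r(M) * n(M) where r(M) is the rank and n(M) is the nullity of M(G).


r(M) = |V| - c = 4 - 1 = 3.
nullity = |E| - r(M) = 5 - 3 = 2.
Product = 3 * 2 = 6.

6


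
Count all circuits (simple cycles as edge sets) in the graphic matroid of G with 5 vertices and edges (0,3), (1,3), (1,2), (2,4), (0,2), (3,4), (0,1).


A circuit in a graphic matroid = edge set of a simple cycle.
G has 5 vertices and 7 edges.
Enumerating all minimal edge subsets forming cycles...
Total circuits found: 7.

7


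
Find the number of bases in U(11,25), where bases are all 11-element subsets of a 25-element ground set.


Bases of U(11,25) are all 11-element subsets of the 25-element ground set.
Number of bases = C(25,11).
(25 choose 11) = 4457400.

4457400


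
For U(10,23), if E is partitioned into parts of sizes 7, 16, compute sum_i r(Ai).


r(Ai) = min(|Ai|, 10) for each part.
Sum = min(7,10) + min(16,10)
    = 7 + 10
    = 17.

17


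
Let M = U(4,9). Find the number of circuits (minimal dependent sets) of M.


In U(4,9), circuits are the (5)-element subsets.
Any set of 5 elements is dependent, and removing any one element gives
an independent set of size 4, so it is a minimal dependent set.
Number of circuits = C(9,5) = 126.

126


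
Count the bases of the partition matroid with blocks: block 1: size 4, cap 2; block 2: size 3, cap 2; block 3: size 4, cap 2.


A basis picks exactly ci elements from block i.
Number of bases = product of C(|Si|, ci).
= C(4,2) * C(3,2) * C(4,2)
= 6 * 3 * 6
= 108.

108


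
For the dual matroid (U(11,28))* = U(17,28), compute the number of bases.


The dual of U(r,n) is U(n-r, n) = U(17,28).
Bases of U(17,28) are all (17)-element subsets.
|B(M*)| = C(28,17) = 28! / (17! * 11!) = 21474180.

21474180


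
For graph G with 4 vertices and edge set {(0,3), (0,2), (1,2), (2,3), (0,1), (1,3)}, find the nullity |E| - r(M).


Cycle rank (nullity) = |E| - r(M) = |E| - (|V| - c).
|E| = 6, |V| = 4, c = 1.
Nullity = 6 - (4 - 1) = 6 - 3 = 3.

3


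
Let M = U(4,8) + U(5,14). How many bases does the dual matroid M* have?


(M1+M2)* = M1* + M2*.
M1* = U(4,8), bases: C(8,4) = 70.
M2* = U(9,14), bases: C(14,9) = 2002.
|B(M*)| = 70 * 2002 = 140140.

140140


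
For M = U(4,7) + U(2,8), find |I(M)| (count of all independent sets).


For a direct sum, |I(M1+M2)| = |I(M1)| * |I(M2)|.
|I(U(4,7))| = sum C(7,k) for k=0..4 = 99.
|I(U(2,8))| = sum C(8,k) for k=0..2 = 37.
Total = 99 * 37 = 3663.

3663


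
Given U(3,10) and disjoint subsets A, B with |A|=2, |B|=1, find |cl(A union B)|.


|A union B| = 2 + 1 = 3 (disjoint).
In U(3,10), cl(S) = S if |S| < 3, else cl(S) = E.
Since 3 >= 3, cl(A union B) = E.
|cl(A union B)| = 10.

10


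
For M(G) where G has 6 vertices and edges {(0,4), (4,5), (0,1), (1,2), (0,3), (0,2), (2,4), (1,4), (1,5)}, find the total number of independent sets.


An independent set in a graphic matroid is an acyclic edge subset.
G has 6 vertices and 9 edges.
Enumerate all 2^9 = 512 subsets, checking for acyclicity.
Total independent sets = 256.

256


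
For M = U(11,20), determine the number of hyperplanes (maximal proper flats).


Hyperplanes of U(11,20) are flats of rank 10.
In a uniform matroid, these are exactly the (10)-element subsets.
Count = C(20,10) = 184756.

184756


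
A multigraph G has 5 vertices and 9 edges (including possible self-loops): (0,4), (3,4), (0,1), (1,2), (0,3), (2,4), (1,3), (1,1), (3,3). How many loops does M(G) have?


In a graphic matroid, a loop is a self-loop edge (u,u) with rank 0.
Examining all 9 edges for self-loops...
Self-loops found: (1,1), (3,3)
Number of loops = 2.

2


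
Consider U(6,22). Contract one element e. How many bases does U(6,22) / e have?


Contracting e from U(6,22) gives U(5,21).
Bases of U(5,21) = C(21,5) = 21! / (5! * 16!) = 20349.

20349


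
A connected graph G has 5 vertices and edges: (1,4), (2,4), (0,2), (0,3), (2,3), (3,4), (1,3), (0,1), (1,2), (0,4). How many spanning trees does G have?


By Kirchhoff's matrix tree theorem, the number of spanning trees equals
the determinant of any cofactor of the Laplacian matrix L.
G has 5 vertices and 10 edges.
Computing the (4 x 4) cofactor determinant gives 125.

125


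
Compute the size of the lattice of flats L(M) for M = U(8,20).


Flats of U(8,20): every subset of size < 8 is a flat, plus E itself.
Count = (20 choose 0) + (20 choose 1) + (20 choose 2) + (20 choose 3) + (20 choose 4) + (20 choose 5) + (20 choose 6) + (20 choose 7) + 1
     = 1 + 20 + 190 + 1140 + 4845 + 15504 + 38760 + 77520 + 1
     = 137981.

137981


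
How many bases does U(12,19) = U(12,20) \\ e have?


Deleting e from U(12,20) gives U(12,19) since n > r.
Bases of U(12,19) = (19 choose 12) = 50388.

50388


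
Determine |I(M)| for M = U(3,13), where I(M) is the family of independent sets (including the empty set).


Independent sets of U(3,13) are all subsets of size <= 3.
Count = (13 choose 0) + (13 choose 1) + (13 choose 2) + (13 choose 3)
     = 1 + 13 + 78 + 286
     = 378.

378


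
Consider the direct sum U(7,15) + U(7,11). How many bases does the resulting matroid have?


Bases of a direct sum M1 + M2: |B| = |B(M1)| * |B(M2)|.
|B(U(7,15))| = C(15,7) = 6435.
|B(U(7,11))| = C(11,7) = 330.
Total bases = 6435 * 330 = 2123550.

2123550


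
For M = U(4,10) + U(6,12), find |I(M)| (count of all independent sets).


For a direct sum, |I(M1+M2)| = |I(M1)| * |I(M2)|.
|I(U(4,10))| = sum C(10,k) for k=0..4 = 386.
|I(U(6,12))| = sum C(12,k) for k=0..6 = 2510.
Total = 386 * 2510 = 968860.

968860


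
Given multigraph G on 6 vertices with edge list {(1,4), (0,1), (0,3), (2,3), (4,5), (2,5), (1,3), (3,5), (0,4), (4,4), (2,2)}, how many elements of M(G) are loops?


In a graphic matroid, a loop is a self-loop edge (u,u) with rank 0.
Examining all 11 edges for self-loops...
Self-loops found: (4,4), (2,2)
Number of loops = 2.

2


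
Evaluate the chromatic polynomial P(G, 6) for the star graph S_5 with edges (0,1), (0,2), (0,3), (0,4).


P(tree, k) = k * (k-1)^(4) for any tree on 5 vertices.
P(6) = 6 * 5^4 = 6 * 625 = 3750.

3750


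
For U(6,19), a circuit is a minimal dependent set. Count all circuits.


In U(6,19), circuits are the (7)-element subsets.
Any set of 7 elements is dependent, and removing any one element gives
an independent set of size 6, so it is a minimal dependent set.
Number of circuits = C(19,7) = 19! / (7! * 12!) = 50388.

50388


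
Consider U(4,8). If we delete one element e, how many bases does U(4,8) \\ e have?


Deleting e from U(4,8) gives U(4,7) since n > r.
Bases of U(4,7) = C(7,4) = 7! / (4! * 3!) = 35.

35


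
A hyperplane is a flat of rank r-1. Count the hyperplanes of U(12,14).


Hyperplanes of U(12,14) are flats of rank 11.
In a uniform matroid, these are exactly the (11)-element subsets.
Count = C(14,11) = 364.

364


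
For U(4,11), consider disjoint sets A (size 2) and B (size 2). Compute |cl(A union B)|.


|A union B| = 2 + 2 = 4 (disjoint).
In U(4,11), cl(S) = S if |S| < 4, else cl(S) = E.
Since 4 >= 4, cl(A union B) = E.
|cl(A union B)| = 11.

11


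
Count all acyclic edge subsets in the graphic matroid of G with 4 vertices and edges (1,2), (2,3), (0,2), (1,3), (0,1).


An independent set in a graphic matroid is an acyclic edge subset.
G has 4 vertices and 5 edges.
Enumerate all 2^5 = 32 subsets, checking for acyclicity.
Total independent sets = 24.

24


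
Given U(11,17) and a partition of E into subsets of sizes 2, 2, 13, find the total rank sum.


r(Ai) = min(|Ai|, 11) for each part.
Sum = min(2,11) + min(2,11) + min(13,11)
    = 2 + 2 + 11
    = 15.

15


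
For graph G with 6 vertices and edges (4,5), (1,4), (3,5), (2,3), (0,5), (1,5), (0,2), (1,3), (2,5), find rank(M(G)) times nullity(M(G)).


r(M) = |V| - c = 6 - 1 = 5.
nullity = |E| - r(M) = 9 - 5 = 4.
Product = 5 * 4 = 20.

20


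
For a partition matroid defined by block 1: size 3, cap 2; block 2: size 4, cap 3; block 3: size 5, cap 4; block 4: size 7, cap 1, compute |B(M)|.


A basis picks exactly ci elements from block i.
Number of bases = product of C(|Si|, ci).
= C(3,2) * C(4,3) * C(5,4) * C(7,1)
= 3 * 4 * 5 * 7
= 420.

420


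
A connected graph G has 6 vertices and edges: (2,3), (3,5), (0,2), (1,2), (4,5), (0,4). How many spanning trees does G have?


By Kirchhoff's matrix tree theorem, the number of spanning trees equals
the determinant of any cofactor of the Laplacian matrix L.
G has 6 vertices and 6 edges.
Computing the (5 x 5) cofactor determinant gives 5.

5


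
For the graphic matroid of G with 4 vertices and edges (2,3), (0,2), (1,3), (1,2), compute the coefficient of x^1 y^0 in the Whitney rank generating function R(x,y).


R(x,y) = sum over A in 2^E of x^(r(E)-r(A)) * y^(|A|-r(A)).
G has 4 vertices, 4 edges. r(E) = 3.
Enumerate all 2^4 = 16 subsets.
Count subsets with r(E)-r(A)=1 and |A|-r(A)=0: 6.

6


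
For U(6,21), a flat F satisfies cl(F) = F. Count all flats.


Flats of U(6,21): every subset of size < 6 is a flat, plus E itself.
Count = C(21,0) + C(21,1) + C(21,2) + C(21,3) + C(21,4) + C(21,5) + 1
     = 1 + 21 + 210 + 1330 + 5985 + 20349 + 1
     = 27897.

27897


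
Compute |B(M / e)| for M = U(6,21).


Contracting e from U(6,21) gives U(5,20).
Bases of U(5,20) = (20 choose 5) = 15504.

15504


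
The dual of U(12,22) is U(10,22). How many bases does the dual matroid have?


The dual of U(r,n) is U(n-r, n) = U(10,22).
Bases of U(10,22) are all (10)-element subsets.
|B(M*)| = C(22,10) = 22! / (10! * 12!) = 646646.

646646


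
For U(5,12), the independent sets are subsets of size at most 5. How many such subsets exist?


Independent sets of U(5,12) are all subsets of size <= 5.
Count = C(12,0) + C(12,1) + C(12,2) + C(12,3) + C(12,4) + C(12,5)
     = 1 + 12 + 66 + 220 + 495 + 792
     = 1586.

1586


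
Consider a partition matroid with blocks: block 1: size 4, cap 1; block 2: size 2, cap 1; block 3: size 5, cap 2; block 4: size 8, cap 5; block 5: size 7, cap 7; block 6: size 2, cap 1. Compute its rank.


Rank of a partition matroid = sum of min(|Si|, ci) for each block.
= min(4,1) + min(2,1) + min(5,2) + min(8,5) + min(7,7) + min(2,1)
= 1 + 1 + 2 + 5 + 7 + 1
= 17.

17


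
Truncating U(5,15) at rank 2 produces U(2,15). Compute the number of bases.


Truncating U(5,15) to rank 2 gives U(2,15).
Bases of U(2,15) are all 2-element subsets of 15 elements.
Number of bases = C(15,2) = (15 * 14) / (1 * 2) = 105.

105


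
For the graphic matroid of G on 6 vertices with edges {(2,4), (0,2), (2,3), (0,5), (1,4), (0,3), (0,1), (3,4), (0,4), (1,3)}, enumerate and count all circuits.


A circuit in a graphic matroid = edge set of a simple cycle.
G has 6 vertices and 10 edges.
Enumerating all minimal edge subsets forming cycles...
Total circuits found: 22.

22


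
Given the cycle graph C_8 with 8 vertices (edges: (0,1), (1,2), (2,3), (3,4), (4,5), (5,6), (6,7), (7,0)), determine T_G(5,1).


T(C_8; x,y) = x + x^2 + ... + x^(7) + y.
T(5,1) = 5^1 + 5^2 + 5^3 + 5^4 + 5^5 + 5^6 + 5^7 + 1
= 5 + 25 + 125 + 625 + 3125 + 15625 + 78125 + 1
= 97656.

97656


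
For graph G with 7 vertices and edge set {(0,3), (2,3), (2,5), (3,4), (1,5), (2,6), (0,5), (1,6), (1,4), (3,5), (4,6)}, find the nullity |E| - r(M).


Cycle rank (nullity) = |E| - r(M) = |E| - (|V| - c).
|E| = 11, |V| = 7, c = 1.
Nullity = 11 - (7 - 1) = 11 - 6 = 5.

5


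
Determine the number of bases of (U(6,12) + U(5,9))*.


(M1+M2)* = M1* + M2*.
M1* = U(6,12), bases: C(12,6) = 924.
M2* = U(4,9), bases: C(9,4) = 126.
|B(M*)| = 924 * 126 = 116424.

116424


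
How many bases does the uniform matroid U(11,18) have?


Bases of U(11,18) are all 11-element subsets of the 18-element ground set.
Number of bases = C(18,11).
(18 choose 11) = 31824.

31824


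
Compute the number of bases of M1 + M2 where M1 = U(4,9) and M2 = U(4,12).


Bases of a direct sum M1 + M2: |B| = |B(M1)| * |B(M2)|.
|B(U(4,9))| = C(9,4) = 126.
|B(U(4,12))| = C(12,4) = 495.
Total bases = 126 * 495 = 62370.

62370


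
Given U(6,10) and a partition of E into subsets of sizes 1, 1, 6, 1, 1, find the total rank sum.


r(Ai) = min(|Ai|, 6) for each part.
Sum = min(1,6) + min(1,6) + min(6,6) + min(1,6) + min(1,6)
    = 1 + 1 + 6 + 1 + 1
    = 10.

10


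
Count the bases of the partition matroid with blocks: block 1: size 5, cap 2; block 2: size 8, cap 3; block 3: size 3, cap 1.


A basis picks exactly ci elements from block i.
Number of bases = product of C(|Si|, ci).
= C(5,2) * C(8,3) * C(3,1)
= 10 * 56 * 3
= 1680.

1680


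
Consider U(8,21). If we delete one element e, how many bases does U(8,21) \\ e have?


Deleting e from U(8,21) gives U(8,20) since n > r.
Bases of U(8,20) = C(20,8) = 20! / (8! * 12!) = 125970.

125970


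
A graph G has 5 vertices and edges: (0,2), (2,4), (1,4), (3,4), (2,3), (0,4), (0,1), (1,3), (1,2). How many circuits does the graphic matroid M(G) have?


A circuit in a graphic matroid = edge set of a simple cycle.
G has 5 vertices and 9 edges.
Enumerating all minimal edge subsets forming cycles...
Total circuits found: 22.

22


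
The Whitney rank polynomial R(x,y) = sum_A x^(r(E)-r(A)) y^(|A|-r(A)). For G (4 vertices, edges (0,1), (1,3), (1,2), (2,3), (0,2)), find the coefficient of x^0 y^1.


R(x,y) = sum over A in 2^E of x^(r(E)-r(A)) * y^(|A|-r(A)).
G has 4 vertices, 5 edges. r(E) = 3.
Enumerate all 2^5 = 32 subsets.
Count subsets with r(E)-r(A)=0 and |A|-r(A)=1: 5.

5


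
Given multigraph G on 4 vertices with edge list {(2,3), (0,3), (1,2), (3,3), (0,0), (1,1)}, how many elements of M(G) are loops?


In a graphic matroid, a loop is a self-loop edge (u,u) with rank 0.
Examining all 6 edges for self-loops...
Self-loops found: (3,3), (0,0), (1,1)
Number of loops = 3.

3


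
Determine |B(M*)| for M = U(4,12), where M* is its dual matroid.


The dual of U(r,n) is U(n-r, n) = U(8,12).
Bases of U(8,12) are all (8)-element subsets.
|B(M*)| = (12 choose 8) = 495.

495
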